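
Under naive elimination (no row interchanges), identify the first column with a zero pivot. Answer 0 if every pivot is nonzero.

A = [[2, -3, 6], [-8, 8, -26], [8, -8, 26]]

first zero-pivot column = 3

Naive forward elimination:
R2 <- R2 - (-4)*R1:  [  0  -4  -2 ]
R3 <- R3 - (4)*R1:  [ 0  4  2 ]
R3 <- R3 - (-1)*R2:  [ 0  0  0 ]
Matrix at this point:
[ 2  -3   6 ]
[ 0  -4  -2 ]
[ 0   0   0 ]
Pivot entry (3,3) in the last row is zero and there are no rows below to swap with -> zero pivot in column 3 (A is singular).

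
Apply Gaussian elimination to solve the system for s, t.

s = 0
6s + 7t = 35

(0, 5)

Forward elimination on [A|b]:
R2 <- R2 - (6)*R1:  [  0   7  35 ]
Row echelon form:
[ 1  0  |   0 ]
[ 0  7  |  35 ]
Back-substitution:
t = (35) / 7 = 5
s = (0) / 1 = 0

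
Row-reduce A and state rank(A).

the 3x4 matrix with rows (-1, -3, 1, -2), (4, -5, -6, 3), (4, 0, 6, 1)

rank(A) = 3

Row reduction:
R2 <- R2 - (-4)*R1:  [   0  -17   -2   -5 ]
R3 <- R3 - (-4)*R1:  [   0  -12   10   -7 ]
R3 <- R3 - (12/17)*R2:  [      0       0  194/17  -59/17 ]
Row echelon form:
[ -1   -3       1      -2 ]
[  0  -17      -2      -5 ]
[  0    0  194/17  -59/17 ]
Nonzero rows / pivot columns: 3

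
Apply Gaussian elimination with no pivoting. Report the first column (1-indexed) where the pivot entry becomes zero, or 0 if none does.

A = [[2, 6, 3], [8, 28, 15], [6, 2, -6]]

Naive forward elimination:
R2 <- R2 - (4)*R1:  [ 0  4  3 ]
R3 <- R3 - (3)*R1:  [   0  -16  -15 ]
R3 <- R3 - (-4)*R2:  [  0   0  -3 ]
All pivots nonzero; naive elimination completes without hitting a zero pivot.

first zero-pivot column = 0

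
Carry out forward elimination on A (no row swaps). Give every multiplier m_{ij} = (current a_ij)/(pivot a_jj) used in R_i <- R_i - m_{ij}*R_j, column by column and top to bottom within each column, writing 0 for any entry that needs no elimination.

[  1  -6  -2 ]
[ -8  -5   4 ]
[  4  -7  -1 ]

Forward elimination:
R2 <- R2 - (-8)*R1:  [   0  -53  -12 ]
R3 <- R3 - (4)*R1:  [  0  17   7 ]
R3 <- R3 - (-17/53)*R2:  [      0       0  167/53 ]
Multipliers (in order of application): m_{21} = -8, m_{31} = 4, m_{32} = -17/53

multipliers: -8, 4, -17/53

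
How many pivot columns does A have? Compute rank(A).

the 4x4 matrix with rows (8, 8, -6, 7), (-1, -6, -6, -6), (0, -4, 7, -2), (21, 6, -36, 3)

Row reduction:
R2 <- R2 - (-1/8)*R1:  [     0     -5  -27/4  -41/8 ]
R4 <- R4 - (21/8)*R1:  [      0     -15   -81/4  -123/8 ]
R3 <- R3 - (4/5)*R2:  [     0      0   62/5  21/10 ]
R4 <- R4 - (3)*R2:  [ 0  0  0  0 ]
Row echelon form:
[ 8   8     -6      7 ]
[ 0  -5  -27/4  -41/8 ]
[ 0   0   62/5  21/10 ]
[ 0   0      0      0 ]
Nonzero rows / pivot columns: 3

rank(A) = 3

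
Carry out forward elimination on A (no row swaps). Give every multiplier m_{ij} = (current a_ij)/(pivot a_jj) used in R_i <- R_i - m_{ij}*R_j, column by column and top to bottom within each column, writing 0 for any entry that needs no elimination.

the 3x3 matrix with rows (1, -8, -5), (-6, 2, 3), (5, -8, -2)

multipliers: -6, 5, -16/23

Forward elimination:
R2 <- R2 - (-6)*R1:  [   0  -46  -27 ]
R3 <- R3 - (5)*R1:  [  0  32  23 ]
R3 <- R3 - (-16/23)*R2:  [     0      0  97/23 ]
Multipliers (in order of application): m_{21} = -6, m_{31} = 5, m_{32} = -16/23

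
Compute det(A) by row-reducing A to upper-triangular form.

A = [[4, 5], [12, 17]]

Forward elimination:
R2 <- R2 - (3)*R1:  [ 0  2 ]
Upper-triangular form:
[ 4  5 ]
[ 0  2 ]
det(A) = (-1)^0 * (4) * (2) = 8  (0 row swaps -> sign +1)

det(A) = 8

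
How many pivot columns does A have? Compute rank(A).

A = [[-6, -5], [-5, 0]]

Row reduction:
R2 <- R2 - (5/6)*R1:  [    0  25/6 ]
Row echelon form:
[ -6    -5 ]
[  0  25/6 ]
Nonzero rows / pivot columns: 2

rank(A) = 2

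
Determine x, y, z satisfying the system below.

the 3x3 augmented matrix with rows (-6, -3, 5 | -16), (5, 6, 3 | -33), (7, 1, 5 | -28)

(0, -3, -5)

Forward elimination on [A|b]:
R2 <- R2 - (-5/6)*R1:  [      0     7/2    43/6  -139/3 ]
R3 <- R3 - (-7/6)*R1:  [      0    -5/2    65/6  -140/3 ]
R3 <- R3 - (-5/7)*R2:  [        0         0    335/21  -1675/21 ]
Row echelon form:
[ -6   -3       5  |       -16 ]
[  0  7/2    43/6  |    -139/3 ]
[  0    0  335/21  |  -1675/21 ]
Back-substitution:
z = (-1675/21) / (335/21) = -5
y = (-139/3 - (43/6)*(-5)) / (7/2) = -3
x = (-16 - (-3)*(-3) - (5)*(-5)) / -6 = 0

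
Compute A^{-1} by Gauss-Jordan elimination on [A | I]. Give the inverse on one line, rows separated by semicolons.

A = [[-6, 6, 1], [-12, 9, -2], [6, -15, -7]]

Gauss-Jordan on [A | I]:
R1 <- (1/-6)*R1:  [    1    -1  -1/6  |  -1/6     0     0 ]
R2 <- R2 - (-12)*R1:  [  0  -3  -4  |  -2   1   0 ]
R3 <- R3 - (6)*R1:  [  0  -9  -6  |   1   0   1 ]
R2 <- (1/-3)*R2:  [    0     1   4/3  |   2/3  -1/3     0 ]
R1 <- R1 - (-1)*R2:  [    1     0   7/6  |   1/2  -1/3     0 ]
R3 <- R3 - (-9)*R2:  [  0   0   6  |   7  -3   1 ]
R3 <- (1/6)*R3:  [    0     0     1  |   7/6  -1/2   1/6 ]
R1 <- R1 - (7/6)*R3:  [      1       0       0  |  -31/36     1/4   -7/36 ]
R2 <- R2 - (4/3)*R3:  [    0     1     0  |  -8/9   1/3  -2/9 ]
Right block of [I | A^{-1}] is the inverse:
[ -31/36   1/4  -7/36 ]
[   -8/9   1/3   -2/9 ]
[    7/6  -1/2    1/6 ]

inverse = [-31/36 1/4 -7/36; -8/9 1/3 -2/9; 7/6 -1/2 1/6]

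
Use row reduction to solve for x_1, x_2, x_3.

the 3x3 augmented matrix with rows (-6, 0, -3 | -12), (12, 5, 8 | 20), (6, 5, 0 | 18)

(3, 0, -2)

Forward elimination on [A|b]:
R2 <- R2 - (-2)*R1:  [  0   5   2  -4 ]
R3 <- R3 - (-1)*R1:  [  0   5  -3   6 ]
R3 <- R3 - (1)*R2:  [  0   0  -5  10 ]
Row echelon form:
[ -6  0  -3  |  -12 ]
[  0  5   2  |   -4 ]
[  0  0  -5  |   10 ]
Back-substitution:
x_3 = (10) / -5 = -2
x_2 = (-4 - (2)*(-2)) / 5 = 0
x_1 = (-12 - (-3)*(-2)) / -6 = 3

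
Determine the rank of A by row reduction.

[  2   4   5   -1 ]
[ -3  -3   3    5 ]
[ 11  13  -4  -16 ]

rank(A) = 2

Row reduction:
R2 <- R2 - (-3/2)*R1:  [    0     3  21/2   7/2 ]
R3 <- R3 - (11/2)*R1:  [     0     -9  -63/2  -21/2 ]
R3 <- R3 - (-3)*R2:  [ 0  0  0  0 ]
Row echelon form:
[ 2  4     5   -1 ]
[ 0  3  21/2  7/2 ]
[ 0  0     0    0 ]
Nonzero rows / pivot columns: 2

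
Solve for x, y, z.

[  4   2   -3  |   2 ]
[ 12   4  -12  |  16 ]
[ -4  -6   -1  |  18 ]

(3, -5, 0)

Forward elimination on [A|b]:
R2 <- R2 - (3)*R1:  [  0  -2  -3  10 ]
R3 <- R3 - (-1)*R1:  [  0  -4  -4  20 ]
R3 <- R3 - (2)*R2:  [ 0  0  2  0 ]
Row echelon form:
[ 4   2  -3  |   2 ]
[ 0  -2  -3  |  10 ]
[ 0   0   2  |   0 ]
Back-substitution:
z = (0) / 2 = 0
y = (10 - (-3)*(0)) / -2 = -5
x = (2 - (2)*(-5) - (-3)*(0)) / 4 = 3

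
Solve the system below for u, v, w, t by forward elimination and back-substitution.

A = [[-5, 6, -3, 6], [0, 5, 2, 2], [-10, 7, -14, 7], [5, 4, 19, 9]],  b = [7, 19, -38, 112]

(1, 1, 4, 3)

Forward elimination on [A|b]:
R3 <- R3 - (2)*R1:  [   0   -5   -8   -5  -52 ]
R4 <- R4 - (-1)*R1:  [   0   10   16   15  119 ]
R3 <- R3 - (-1)*R2:  [   0    0   -6   -3  -33 ]
R4 <- R4 - (2)*R2:  [  0   0  12  11  81 ]
R4 <- R4 - (-2)*R3:  [  0   0   0   5  15 ]
Row echelon form:
[ -5  6  -3   6  |    7 ]
[  0  5   2   2  |   19 ]
[  0  0  -6  -3  |  -33 ]
[  0  0   0   5  |   15 ]
Back-substitution:
t = (15) / 5 = 3
w = (-33 - (-3)*(3)) / -6 = 4
v = (19 - (2)*(4) - (2)*(3)) / 5 = 1
u = (7 - (6)*(1) - (-3)*(4) - (6)*(3)) / -5 = 1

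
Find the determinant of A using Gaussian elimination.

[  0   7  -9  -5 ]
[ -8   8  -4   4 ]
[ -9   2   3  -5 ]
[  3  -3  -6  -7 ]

det(A) = -5628

Forward elimination:
R1 <-> R2   (pivot in column 1 was zero)
[ -8   8  -4   4 ]
[  0   7  -9  -5 ]
[ -9   2   3  -5 ]
[  3  -3  -6  -7 ]
R3 <- R3 - (9/8)*R1:  [     0     -7   15/2  -19/2 ]
R4 <- R4 - (-3/8)*R1:  [     0      0  -15/2  -11/2 ]
R3 <- R3 - (-1)*R2:  [     0      0   -3/2  -29/2 ]
R4 <- R4 - (5)*R3:  [  0   0   0  67 ]
Upper-triangular form:
[ -8  8    -4      4 ]
[  0  7    -9     -5 ]
[  0  0  -3/2  -29/2 ]
[  0  0     0     67 ]
det(A) = (-1)^1 * (-8) * (7) * (-3/2) * (67) = -5628  (1 row swap -> sign -1)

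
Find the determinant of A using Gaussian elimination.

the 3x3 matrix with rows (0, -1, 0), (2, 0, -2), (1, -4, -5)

Forward elimination:
R1 <-> R2   (pivot in column 1 was zero)
[ 2   0  -2 ]
[ 0  -1   0 ]
[ 1  -4  -5 ]
R3 <- R3 - (1/2)*R1:  [  0  -4  -4 ]
R3 <- R3 - (4)*R2:  [  0   0  -4 ]
Upper-triangular form:
[ 2   0  -2 ]
[ 0  -1   0 ]
[ 0   0  -4 ]
det(A) = (-1)^1 * (2) * (-1) * (-4) = -8  (1 row swap -> sign -1)

det(A) = -8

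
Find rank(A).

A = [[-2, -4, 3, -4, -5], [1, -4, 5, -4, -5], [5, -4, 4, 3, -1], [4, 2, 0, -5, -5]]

Row reduction:
R2 <- R2 - (-1/2)*R1:  [     0     -6   13/2     -6  -15/2 ]
R3 <- R3 - (-5/2)*R1:  [     0    -14   23/2     -7  -27/2 ]
R4 <- R4 - (-2)*R1:  [   0   -6    6  -13  -15 ]
R3 <- R3 - (7/3)*R2:  [     0      0  -11/3      7      4 ]
R4 <- R4 - (1)*R2:  [     0      0   -1/2     -7  -15/2 ]
R4 <- R4 - (3/22)*R3:  [       0        0        0  -175/22  -177/22 ]
Row echelon form:
[ -2  -4      3       -4       -5 ]
[  0  -6   13/2       -6    -15/2 ]
[  0   0  -11/3        7        4 ]
[  0   0      0  -175/22  -177/22 ]
Nonzero rows / pivot columns: 4

rank(A) = 4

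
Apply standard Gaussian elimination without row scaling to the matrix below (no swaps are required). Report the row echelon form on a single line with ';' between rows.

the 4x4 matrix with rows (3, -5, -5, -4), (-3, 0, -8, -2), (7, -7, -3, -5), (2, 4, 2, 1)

Forward elimination:
R2 <- R2 - (-1)*R1:  [   0   -5  -13   -6 ]
R3 <- R3 - (7/3)*R1:  [    0  14/3  26/3  13/3 ]
R4 <- R4 - (2/3)*R1:  [    0  22/3  16/3  11/3 ]
R3 <- R3 - (-14/15)*R2:  [      0       0  -52/15  -19/15 ]
R4 <- R4 - (-22/15)*R2:  [       0        0  -206/15   -77/15 ]
R4 <- R4 - (103/26)*R3:  [     0      0      0  -3/26 ]
Row echelon form:
[ 3  -5      -5      -4 ]
[ 0  -5     -13      -6 ]
[ 0   0  -52/15  -19/15 ]
[ 0   0       0   -3/26 ]

REF = [3 -5 -5 -4; 0 -5 -13 -6; 0 0 -52/15 -19/15; 0 0 0 -3/26]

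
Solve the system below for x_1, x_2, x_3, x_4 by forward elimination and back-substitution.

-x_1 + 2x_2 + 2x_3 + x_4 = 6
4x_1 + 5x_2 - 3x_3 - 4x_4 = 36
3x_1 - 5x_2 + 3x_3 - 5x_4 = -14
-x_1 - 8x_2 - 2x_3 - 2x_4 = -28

Forward elimination on [A|b]:
R2 <- R2 - (-4)*R1:  [  0  13   5   0  60 ]
R3 <- R3 - (-3)*R1:  [  0   1   9  -2   4 ]
R4 <- R4 - (1)*R1:  [   0  -10   -4   -3  -34 ]
R3 <- R3 - (1/13)*R2:  [      0       0  112/13      -2   -8/13 ]
R4 <- R4 - (-10/13)*R2:  [      0       0   -2/13      -3  158/13 ]
R4 <- R4 - (-1/56)*R3:  [      0       0       0  -85/28    85/7 ]
Row echelon form:
[ -1   2       2       1  |      6 ]
[  0  13       5       0  |     60 ]
[  0   0  112/13      -2  |  -8/13 ]
[  0   0       0  -85/28  |   85/7 ]
Back-substitution:
x_4 = (85/7) / (-85/28) = -4
x_3 = (-8/13 - (-2)*(-4)) / (112/13) = -1
x_2 = (60 - (5)*(-1)) / 13 = 5
x_1 = (6 - (2)*(5) - (2)*(-1) - (1)*(-4)) / -1 = -2

(-2, 5, -1, -4)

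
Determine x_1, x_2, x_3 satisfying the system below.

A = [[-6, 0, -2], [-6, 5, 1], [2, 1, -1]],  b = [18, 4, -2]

Forward elimination on [A|b]:
R2 <- R2 - (1)*R1:  [   0    5    3  -14 ]
R3 <- R3 - (-1/3)*R1:  [    0     1  -5/3     4 ]
R3 <- R3 - (1/5)*R2:  [      0       0  -34/15    34/5 ]
Row echelon form:
[ -6  0      -2  |    18 ]
[  0  5       3  |   -14 ]
[  0  0  -34/15  |  34/5 ]
Back-substitution:
x_3 = (34/5) / (-34/15) = -3
x_2 = (-14 - (3)*(-3)) / 5 = -1
x_1 = (18 - (-2)*(-3)) / -6 = -2

(-2, -1, -3)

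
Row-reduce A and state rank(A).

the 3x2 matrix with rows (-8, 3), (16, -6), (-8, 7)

rank(A) = 2

Row reduction:
R2 <- R2 - (-2)*R1:  [ 0  0 ]
R3 <- R3 - (1)*R1:  [ 0  4 ]
R2 <-> R3   (pivot in column 2 was zero)
[ -8  3 ]
[  0  4 ]
[  0  0 ]
Row echelon form:
[ -8  3 ]
[  0  4 ]
[  0  0 ]
Nonzero rows / pivot columns: 2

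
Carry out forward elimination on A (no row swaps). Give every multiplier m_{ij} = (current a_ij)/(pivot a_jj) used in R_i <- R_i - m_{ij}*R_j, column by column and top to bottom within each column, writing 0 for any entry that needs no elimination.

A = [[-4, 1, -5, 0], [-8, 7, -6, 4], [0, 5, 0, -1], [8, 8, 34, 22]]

multipliers: 2, 0, -2, 1, 2, -4

Forward elimination:
R2 <- R2 - (2)*R1:  [ 0  5  4  4 ]
R3: entry in column 1 is already 0 -> m_{31} = 0 (no row operation needed)
R4 <- R4 - (-2)*R1:  [  0  10  24  22 ]
R3 <- R3 - (1)*R2:  [  0   0  -4  -5 ]
R4 <- R4 - (2)*R2:  [  0   0  16  14 ]
R4 <- R4 - (-4)*R3:  [  0   0   0  -6 ]
Multipliers (in order of application): m_{21} = 2, m_{31} = 0, m_{41} = -2, m_{32} = 1, m_{42} = 2, m_{43} = -4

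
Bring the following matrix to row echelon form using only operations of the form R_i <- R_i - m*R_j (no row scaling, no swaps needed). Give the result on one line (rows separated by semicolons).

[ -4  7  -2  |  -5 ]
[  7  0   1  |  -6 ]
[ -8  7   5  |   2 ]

REF = [-4 7 -2 -5; 0 49/4 -5/2 -59/4; 0 0 53/7 25/7]

Forward elimination:
R2 <- R2 - (-7/4)*R1:  [     0   49/4   -5/2  -59/4 ]
R3 <- R3 - (2)*R1:  [  0  -7   9  12 ]
R3 <- R3 - (-4/7)*R2:  [    0     0  53/7  25/7 ]
Row echelon form:
[ -4     7    -2  |     -5 ]
[  0  49/4  -5/2  |  -59/4 ]
[  0     0  53/7  |   25/7 ]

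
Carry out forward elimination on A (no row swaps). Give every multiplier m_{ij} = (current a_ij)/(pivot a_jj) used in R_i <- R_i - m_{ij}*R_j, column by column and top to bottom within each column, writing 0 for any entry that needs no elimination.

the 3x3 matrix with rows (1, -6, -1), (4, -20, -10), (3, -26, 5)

Forward elimination:
R2 <- R2 - (4)*R1:  [  0   4  -6 ]
R3 <- R3 - (3)*R1:  [  0  -8   8 ]
R3 <- R3 - (-2)*R2:  [  0   0  -4 ]
Multipliers (in order of application): m_{21} = 4, m_{31} = 3, m_{32} = -2

multipliers: 4, 3, -2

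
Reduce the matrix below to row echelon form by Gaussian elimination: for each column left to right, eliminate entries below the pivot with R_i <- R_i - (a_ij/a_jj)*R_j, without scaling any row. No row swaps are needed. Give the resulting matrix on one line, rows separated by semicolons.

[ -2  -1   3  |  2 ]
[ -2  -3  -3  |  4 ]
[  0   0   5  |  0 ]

REF = [-2 -1 3 2; 0 -2 -6 2; 0 0 5 0]

Forward elimination:
R2 <- R2 - (1)*R1:  [  0  -2  -6   2 ]
Row echelon form:
[ -2  -1   3  |  2 ]
[  0  -2  -6  |  2 ]
[  0   0   5  |  0 ]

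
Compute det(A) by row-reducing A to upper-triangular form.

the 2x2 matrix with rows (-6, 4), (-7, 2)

Forward elimination:
R2 <- R2 - (7/6)*R1:  [    0  -8/3 ]
Upper-triangular form:
[ -6     4 ]
[  0  -8/3 ]
det(A) = (-1)^0 * (-6) * (-8/3) = 16  (0 row swaps -> sign +1)

det(A) = 16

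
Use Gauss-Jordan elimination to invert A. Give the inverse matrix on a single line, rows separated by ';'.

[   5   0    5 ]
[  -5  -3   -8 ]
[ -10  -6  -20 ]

inverse = [1/5 -1/2 1/4; -1/3 -5/6 1/4; 0 1/2 -1/4]

Gauss-Jordan on [A | I]:
R1 <- (1/5)*R1:  [   1    0    1  |  1/5    0    0 ]
R2 <- R2 - (-5)*R1:  [  0  -3  -3  |   1   1   0 ]
R3 <- R3 - (-10)*R1:  [   0   -6  -10  |    2    0    1 ]
R2 <- (1/-3)*R2:  [    0     1     1  |  -1/3  -1/3     0 ]
R3 <- R3 - (-6)*R2:  [  0   0  -4  |   0  -2   1 ]
R3 <- (1/-4)*R3:  [    0     0     1  |     0   1/2  -1/4 ]
R1 <- R1 - (1)*R3:  [    1     0     0  |   1/5  -1/2   1/4 ]
R2 <- R2 - (1)*R3:  [    0     1     0  |  -1/3  -5/6   1/4 ]
Right block of [I | A^{-1}] is the inverse:
[  1/5  -1/2   1/4 ]
[ -1/3  -5/6   1/4 ]
[    0   1/2  -1/4 ]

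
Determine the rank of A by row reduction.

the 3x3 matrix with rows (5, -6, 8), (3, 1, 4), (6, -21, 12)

Row reduction:
R2 <- R2 - (3/5)*R1:  [    0  23/5  -4/5 ]
R3 <- R3 - (6/5)*R1:  [     0  -69/5   12/5 ]
R3 <- R3 - (-3)*R2:  [ 0  0  0 ]
Row echelon form:
[ 5    -6     8 ]
[ 0  23/5  -4/5 ]
[ 0     0     0 ]
Nonzero rows / pivot columns: 2

rank(A) = 2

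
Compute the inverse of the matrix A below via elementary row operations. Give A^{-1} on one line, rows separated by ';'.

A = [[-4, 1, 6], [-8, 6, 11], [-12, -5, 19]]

inverse = [169/16 -49/16 -25/16; 5/4 -1/4 -1/4; 7 -2 -1]

Gauss-Jordan on [A | I]:
R1 <- (1/-4)*R1:  [    1  -1/4  -3/2  |  -1/4     0     0 ]
R2 <- R2 - (-8)*R1:  [  0   4  -1  |  -2   1   0 ]
R3 <- R3 - (-12)*R1:  [  0  -8   1  |  -3   0   1 ]
R2 <- (1/4)*R2:  [    0     1  -1/4  |  -1/2   1/4     0 ]
R1 <- R1 - (-1/4)*R2:  [      1       0  -25/16  |    -3/8    1/16       0 ]
R3 <- R3 - (-8)*R2:  [  0   0  -1  |  -7   2   1 ]
R3 <- (1/-1)*R3:  [  0   0   1  |   7  -2  -1 ]
R1 <- R1 - (-25/16)*R3:  [      1       0       0  |  169/16  -49/16  -25/16 ]
R2 <- R2 - (-1/4)*R3:  [    0     1     0  |   5/4  -1/4  -1/4 ]
Right block of [I | A^{-1}] is the inverse:
[ 169/16  -49/16  -25/16 ]
[    5/4    -1/4    -1/4 ]
[      7      -2      -1 ]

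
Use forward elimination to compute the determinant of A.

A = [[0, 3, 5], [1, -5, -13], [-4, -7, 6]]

det(A) = 3

Forward elimination:
R1 <-> R2   (pivot in column 1 was zero)
[  1  -5  -13 ]
[  0   3    5 ]
[ -4  -7    6 ]
R3 <- R3 - (-4)*R1:  [   0  -27  -46 ]
R3 <- R3 - (-9)*R2:  [  0   0  -1 ]
Upper-triangular form:
[ 1  -5  -13 ]
[ 0   3    5 ]
[ 0   0   -1 ]
det(A) = (-1)^1 * (1) * (3) * (-1) = 3  (1 row swap -> sign -1)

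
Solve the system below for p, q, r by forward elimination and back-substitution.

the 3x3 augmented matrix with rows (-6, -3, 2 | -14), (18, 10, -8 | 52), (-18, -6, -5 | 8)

Forward elimination on [A|b]:
R2 <- R2 - (-3)*R1:  [  0   1  -2  10 ]
R3 <- R3 - (3)*R1:  [   0    3  -11   50 ]
R3 <- R3 - (3)*R2:  [  0   0  -5  20 ]
Row echelon form:
[ -6  -3   2  |  -14 ]
[  0   1  -2  |   10 ]
[  0   0  -5  |   20 ]
Back-substitution:
r = (20) / -5 = -4
q = (10 - (-2)*(-4)) / 1 = 2
p = (-14 - (-3)*(2) - (2)*(-4)) / -6 = 0

(0, 2, -4)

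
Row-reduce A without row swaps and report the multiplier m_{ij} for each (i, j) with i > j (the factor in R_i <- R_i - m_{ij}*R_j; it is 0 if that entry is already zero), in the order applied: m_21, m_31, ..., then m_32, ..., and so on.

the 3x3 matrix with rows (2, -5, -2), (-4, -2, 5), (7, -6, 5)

multipliers: -2, 7/2, -23/24

Forward elimination:
R2 <- R2 - (-2)*R1:  [   0  -12    1 ]
R3 <- R3 - (7/2)*R1:  [    0  23/2    12 ]
R3 <- R3 - (-23/24)*R2:  [      0       0  311/24 ]
Multipliers (in order of application): m_{21} = -2, m_{31} = 7/2, m_{32} = -23/24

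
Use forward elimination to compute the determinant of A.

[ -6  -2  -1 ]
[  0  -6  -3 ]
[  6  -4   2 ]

det(A) = 144

Forward elimination:
R3 <- R3 - (-1)*R1:  [  0  -6   1 ]
R3 <- R3 - (1)*R2:  [ 0  0  4 ]
Upper-triangular form:
[ -6  -2  -1 ]
[  0  -6  -3 ]
[  0   0   4 ]
det(A) = (-1)^0 * (-6) * (-6) * (4) = 144  (0 row swaps -> sign +1)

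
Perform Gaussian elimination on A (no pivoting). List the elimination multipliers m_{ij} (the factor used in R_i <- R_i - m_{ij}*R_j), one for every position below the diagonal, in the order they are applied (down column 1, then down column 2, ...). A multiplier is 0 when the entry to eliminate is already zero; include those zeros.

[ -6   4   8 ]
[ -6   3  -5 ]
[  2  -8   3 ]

multipliers: 1, -1/3, 20/3

Forward elimination:
R2 <- R2 - (1)*R1:  [   0   -1  -13 ]
R3 <- R3 - (-1/3)*R1:  [     0  -20/3   17/3 ]
R3 <- R3 - (20/3)*R2:  [     0      0  277/3 ]
Multipliers (in order of application): m_{21} = 1, m_{31} = -1/3, m_{32} = 20/3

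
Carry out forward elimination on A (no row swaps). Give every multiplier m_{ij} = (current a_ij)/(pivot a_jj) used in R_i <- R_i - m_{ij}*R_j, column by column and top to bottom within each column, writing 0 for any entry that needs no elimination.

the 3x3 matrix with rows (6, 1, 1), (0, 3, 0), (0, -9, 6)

multipliers: 0, 0, -3

Forward elimination:
R2: entry in column 1 is already 0 -> m_{21} = 0 (no row operation needed)
R3: entry in column 1 is already 0 -> m_{31} = 0 (no row operation needed)
R3 <- R3 - (-3)*R2:  [ 0  0  6 ]
Multipliers (in order of application): m_{21} = 0, m_{31} = 0, m_{32} = -3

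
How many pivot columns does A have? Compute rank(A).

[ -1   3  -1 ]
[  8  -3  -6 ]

Row reduction:
R2 <- R2 - (-8)*R1:  [   0   21  -14 ]
Row echelon form:
[ -1   3   -1 ]
[  0  21  -14 ]
Nonzero rows / pivot columns: 2

rank(A) = 2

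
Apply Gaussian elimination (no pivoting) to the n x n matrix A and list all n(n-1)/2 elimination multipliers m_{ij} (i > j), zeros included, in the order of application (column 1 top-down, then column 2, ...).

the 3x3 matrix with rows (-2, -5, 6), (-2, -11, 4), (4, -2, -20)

Forward elimination:
R2 <- R2 - (1)*R1:  [  0  -6  -2 ]
R3 <- R3 - (-2)*R1:  [   0  -12   -8 ]
R3 <- R3 - (2)*R2:  [  0   0  -4 ]
Multipliers (in order of application): m_{21} = 1, m_{31} = -2, m_{32} = 2

multipliers: 1, -2, 2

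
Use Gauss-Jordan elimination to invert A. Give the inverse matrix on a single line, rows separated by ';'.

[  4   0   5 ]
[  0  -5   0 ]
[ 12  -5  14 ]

Gauss-Jordan on [A | I]:
R1 <- (1/4)*R1:  [   1    0  5/4  |  1/4    0    0 ]
R3 <- R3 - (12)*R1:  [  0  -5  -1  |  -3   0   1 ]
R2 <- (1/-5)*R2:  [    0     1     0  |     0  -1/5     0 ]
R3 <- R3 - (-5)*R2:  [  0   0  -1  |  -3  -1   1 ]
R3 <- (1/-1)*R3:  [  0   0   1  |   3   1  -1 ]
R1 <- R1 - (5/4)*R3:  [    1     0     0  |  -7/2  -5/4   5/4 ]
Right block of [I | A^{-1}] is the inverse:
[ -7/2  -5/4  5/4 ]
[    0  -1/5    0 ]
[    3     1   -1 ]

inverse = [-7/2 -5/4 5/4; 0 -1/5 0; 3 1 -1]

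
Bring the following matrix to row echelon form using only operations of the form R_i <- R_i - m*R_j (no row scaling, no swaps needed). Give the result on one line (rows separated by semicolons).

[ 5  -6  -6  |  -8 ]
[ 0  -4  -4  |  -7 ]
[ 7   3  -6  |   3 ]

Forward elimination:
R3 <- R3 - (7/5)*R1:  [    0  57/5  12/5  71/5 ]
R3 <- R3 - (-57/20)*R2:  [     0      0     -9  -23/4 ]
Row echelon form:
[ 5  -6  -6  |     -8 ]
[ 0  -4  -4  |     -7 ]
[ 0   0  -9  |  -23/4 ]

REF = [5 -6 -6 -8; 0 -4 -4 -7; 0 0 -9 -23/4]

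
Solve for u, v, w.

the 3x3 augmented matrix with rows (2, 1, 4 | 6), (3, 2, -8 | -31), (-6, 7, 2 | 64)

Forward elimination on [A|b]:
R2 <- R2 - (3/2)*R1:  [   0  1/2  -14  -40 ]
R3 <- R3 - (-3)*R1:  [  0  10  14  82 ]
R3 <- R3 - (20)*R2:  [   0    0  294  882 ]
Row echelon form:
[ 2    1    4  |    6 ]
[ 0  1/2  -14  |  -40 ]
[ 0    0  294  |  882 ]
Back-substitution:
w = (882) / 294 = 3
v = (-40 - (-14)*(3)) / (1/2) = 4
u = (6 - (1)*(4) - (4)*(3)) / 2 = -5

(-5, 4, 3)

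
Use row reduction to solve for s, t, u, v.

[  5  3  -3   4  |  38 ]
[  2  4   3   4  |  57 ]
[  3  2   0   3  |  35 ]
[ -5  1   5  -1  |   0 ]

(5, 4, 5, 4)

Forward elimination on [A|b]:
R2 <- R2 - (2/5)*R1:  [     0   14/5   21/5   12/5  209/5 ]
R3 <- R3 - (3/5)*R1:  [    0   1/5   9/5   3/5  61/5 ]
R4 <- R4 - (-1)*R1:  [  0   4   2   3  38 ]
R3 <- R3 - (1/14)*R2:  [      0       0     3/2     3/7  129/14 ]
R4 <- R4 - (10/7)*R2:  [      0       0      -4    -3/7  -152/7 ]
R4 <- R4 - (-8/3)*R3:  [    0     0     0   5/7  20/7 ]
Row echelon form:
[ 5     3    -3     4  |      38 ]
[ 0  14/5  21/5  12/5  |   209/5 ]
[ 0     0   3/2   3/7  |  129/14 ]
[ 0     0     0   5/7  |    20/7 ]
Back-substitution:
v = (20/7) / (5/7) = 4
u = (129/14 - (3/7)*(4)) / (3/2) = 5
t = (209/5 - (21/5)*(5) - (12/5)*(4)) / (14/5) = 4
s = (38 - (3)*(4) - (-3)*(5) - (4)*(4)) / 5 = 5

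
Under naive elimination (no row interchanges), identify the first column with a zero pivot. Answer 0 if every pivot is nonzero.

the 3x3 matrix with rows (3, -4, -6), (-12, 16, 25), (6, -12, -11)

Naive forward elimination:
R2 <- R2 - (-4)*R1:  [ 0  0  1 ]
R3 <- R3 - (2)*R1:  [  0  -4   1 ]
Matrix at this point:
[ 3  -4  -6 ]
[ 0   0   1 ]
[ 0  -4   1 ]
Pivot entry (2,2) is zero but row 3 has -4 in column 2 -> naive elimination stops; a row interchange (e.g. R2 <-> R3) would be required here.

first zero-pivot column = 2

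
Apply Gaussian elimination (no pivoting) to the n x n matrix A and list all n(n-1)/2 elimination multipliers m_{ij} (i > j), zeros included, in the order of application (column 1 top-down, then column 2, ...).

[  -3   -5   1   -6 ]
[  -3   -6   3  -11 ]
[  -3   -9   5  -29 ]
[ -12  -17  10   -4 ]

Forward elimination:
R2 <- R2 - (1)*R1:  [  0  -1   2  -5 ]
R3 <- R3 - (1)*R1:  [   0   -4    4  -23 ]
R4 <- R4 - (4)*R1:  [  0   3   6  20 ]
R3 <- R3 - (4)*R2:  [  0   0  -4  -3 ]
R4 <- R4 - (-3)*R2:  [  0   0  12   5 ]
R4 <- R4 - (-3)*R3:  [  0   0   0  -4 ]
Multipliers (in order of application): m_{21} = 1, m_{31} = 1, m_{41} = 4, m_{32} = 4, m_{42} = -3, m_{43} = -3

multipliers: 1, 1, 4, 4, -3, -3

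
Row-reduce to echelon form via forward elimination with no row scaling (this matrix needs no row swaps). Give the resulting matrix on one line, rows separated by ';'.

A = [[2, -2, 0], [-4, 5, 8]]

Forward elimination:
R2 <- R2 - (-2)*R1:  [ 0  1  8 ]
Row echelon form:
[ 2  -2  0 ]
[ 0   1  8 ]

REF = [2 -2 0; 0 1 8]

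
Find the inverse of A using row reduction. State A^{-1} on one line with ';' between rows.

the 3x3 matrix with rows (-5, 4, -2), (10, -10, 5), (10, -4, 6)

Gauss-Jordan on [A | I]:
R1 <- (1/-5)*R1:  [    1  -4/5   2/5  |  -1/5     0     0 ]
R2 <- R2 - (10)*R1:  [  0  -2   1  |   2   1   0 ]
R3 <- R3 - (10)*R1:  [ 0  4  2  |  2  0  1 ]
R2 <- (1/-2)*R2:  [    0     1  -1/2  |    -1  -1/2     0 ]
R1 <- R1 - (-4/5)*R2:  [    1     0     0  |    -1  -2/5     0 ]
R3 <- R3 - (4)*R2:  [ 0  0  4  |  6  2  1 ]
R3 <- (1/4)*R3:  [   0    0    1  |  3/2  1/2  1/4 ]
R2 <- R2 - (-1/2)*R3:  [    0     1     0  |  -1/4  -1/4   1/8 ]
Right block of [I | A^{-1}] is the inverse:
[   -1  -2/5    0 ]
[ -1/4  -1/4  1/8 ]
[  3/2   1/2  1/4 ]

inverse = [-1 -2/5 0; -1/4 -1/4 1/8; 3/2 1/2 1/4]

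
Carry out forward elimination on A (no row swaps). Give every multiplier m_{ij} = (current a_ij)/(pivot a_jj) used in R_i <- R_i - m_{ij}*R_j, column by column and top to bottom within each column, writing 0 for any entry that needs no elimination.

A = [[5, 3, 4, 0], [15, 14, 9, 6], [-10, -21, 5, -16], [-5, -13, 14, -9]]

multipliers: 3, -2, -1, -3, -2, 3

Forward elimination:
R2 <- R2 - (3)*R1:  [  0   5  -3   6 ]
R3 <- R3 - (-2)*R1:  [   0  -15   13  -16 ]
R4 <- R4 - (-1)*R1:  [   0  -10   18   -9 ]
R3 <- R3 - (-3)*R2:  [ 0  0  4  2 ]
R4 <- R4 - (-2)*R2:  [  0   0  12   3 ]
R4 <- R4 - (3)*R3:  [  0   0   0  -3 ]
Multipliers (in order of application): m_{21} = 3, m_{31} = -2, m_{41} = -1, m_{32} = -3, m_{42} = -2, m_{43} = 3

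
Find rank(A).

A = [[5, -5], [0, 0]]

rank(A) = 1

Row reduction:
Row echelon form:
[ 5  -5 ]
[ 0   0 ]
Nonzero rows / pivot columns: 1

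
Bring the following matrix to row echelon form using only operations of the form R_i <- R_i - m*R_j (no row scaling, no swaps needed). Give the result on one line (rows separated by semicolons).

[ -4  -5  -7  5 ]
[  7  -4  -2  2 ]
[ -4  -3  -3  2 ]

REF = [-4 -5 -7 5; 0 -51/4 -57/4 43/4; 0 0 30/17 -67/51]

Forward elimination:
R2 <- R2 - (-7/4)*R1:  [     0  -51/4  -57/4   43/4 ]
R3 <- R3 - (1)*R1:  [  0   2   4  -3 ]
R3 <- R3 - (-8/51)*R2:  [      0       0   30/17  -67/51 ]
Row echelon form:
[ -4     -5     -7       5 ]
[  0  -51/4  -57/4    43/4 ]
[  0      0  30/17  -67/51 ]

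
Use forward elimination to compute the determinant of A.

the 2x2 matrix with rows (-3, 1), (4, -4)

det(A) = 8

Forward elimination:
R2 <- R2 - (-4/3)*R1:  [    0  -8/3 ]
Upper-triangular form:
[ -3     1 ]
[  0  -8/3 ]
det(A) = (-1)^0 * (-3) * (-8/3) = 8  (0 row swaps -> sign +1)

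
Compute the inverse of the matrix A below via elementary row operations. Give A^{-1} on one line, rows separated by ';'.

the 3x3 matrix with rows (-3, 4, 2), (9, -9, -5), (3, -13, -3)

inverse = [19/9 7/9 1/9; -2/3 -1/6 -1/6; 5 3/2 1/2]

Gauss-Jordan on [A | I]:
R1 <- (1/-3)*R1:  [    1  -4/3  -2/3  |  -1/3     0     0 ]
R2 <- R2 - (9)*R1:  [ 0  3  1  |  3  1  0 ]
R3 <- R3 - (3)*R1:  [  0  -9  -1  |   1   0   1 ]
R2 <- (1/3)*R2:  [   0    1  1/3  |    1  1/3    0 ]
R1 <- R1 - (-4/3)*R2:  [    1     0  -2/9  |     1   4/9     0 ]
R3 <- R3 - (-9)*R2:  [  0   0   2  |  10   3   1 ]
R3 <- (1/2)*R3:  [   0    0    1  |    5  3/2  1/2 ]
R1 <- R1 - (-2/9)*R3:  [    1     0     0  |  19/9   7/9   1/9 ]
R2 <- R2 - (1/3)*R3:  [    0     1     0  |  -2/3  -1/6  -1/6 ]
Right block of [I | A^{-1}] is the inverse:
[ 19/9   7/9   1/9 ]
[ -2/3  -1/6  -1/6 ]
[    5   3/2   1/2 ]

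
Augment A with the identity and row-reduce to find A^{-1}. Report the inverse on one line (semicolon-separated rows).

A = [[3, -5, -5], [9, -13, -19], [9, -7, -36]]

Gauss-Jordan on [A | I]:
R1 <- (1/3)*R1:  [    1  -5/3  -5/3  |   1/3     0     0 ]
R2 <- R2 - (9)*R1:  [  0   2  -4  |  -3   1   0 ]
R3 <- R3 - (9)*R1:  [   0    8  -21  |   -3    0    1 ]
R2 <- (1/2)*R2:  [    0     1    -2  |  -3/2   1/2     0 ]
R1 <- R1 - (-5/3)*R2:  [     1      0     -5  |  -13/6    5/6      0 ]
R3 <- R3 - (8)*R2:  [  0   0  -5  |   9  -4   1 ]
R3 <- (1/-5)*R3:  [    0     0     1  |  -9/5   4/5  -1/5 ]
R1 <- R1 - (-5)*R3:  [     1      0      0  |  -67/6   29/6     -1 ]
R2 <- R2 - (-2)*R3:  [      0       1       0  |  -51/10   21/10    -2/5 ]
Right block of [I | A^{-1}] is the inverse:
[  -67/6   29/6    -1 ]
[ -51/10  21/10  -2/5 ]
[   -9/5    4/5  -1/5 ]

inverse = [-67/6 29/6 -1; -51/10 21/10 -2/5; -9/5 4/5 -1/5]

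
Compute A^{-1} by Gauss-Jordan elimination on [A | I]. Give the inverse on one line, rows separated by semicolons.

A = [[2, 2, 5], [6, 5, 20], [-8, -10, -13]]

Gauss-Jordan on [A | I]:
R1 <- (1/2)*R1:  [   1    1  5/2  |  1/2    0    0 ]
R2 <- R2 - (6)*R1:  [  0  -1   5  |  -3   1   0 ]
R3 <- R3 - (-8)*R1:  [  0  -2   7  |   4   0   1 ]
R2 <- (1/-1)*R2:  [  0   1  -5  |   3  -1   0 ]
R1 <- R1 - (1)*R2:  [    1     0  15/2  |  -5/2     1     0 ]
R3 <- R3 - (-2)*R2:  [  0   0  -3  |  10  -2   1 ]
R3 <- (1/-3)*R3:  [     0      0      1  |  -10/3    2/3   -1/3 ]
R1 <- R1 - (15/2)*R3:  [    1     0     0  |  45/2    -4   5/2 ]
R2 <- R2 - (-5)*R3:  [     0      1      0  |  -41/3    7/3   -5/3 ]
Right block of [I | A^{-1}] is the inverse:
[  45/2   -4   5/2 ]
[ -41/3  7/3  -5/3 ]
[ -10/3  2/3  -1/3 ]

inverse = [45/2 -4 5/2; -41/3 7/3 -5/3; -10/3 2/3 -1/3]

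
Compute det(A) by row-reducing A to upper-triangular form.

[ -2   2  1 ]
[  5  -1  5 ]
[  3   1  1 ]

det(A) = 40

Forward elimination:
R2 <- R2 - (-5/2)*R1:  [    0     4  15/2 ]
R3 <- R3 - (-3/2)*R1:  [   0    4  5/2 ]
R3 <- R3 - (1)*R2:  [  0   0  -5 ]
Upper-triangular form:
[ -2  2     1 ]
[  0  4  15/2 ]
[  0  0    -5 ]
det(A) = (-1)^0 * (-2) * (4) * (-5) = 40  (0 row swaps -> sign +1)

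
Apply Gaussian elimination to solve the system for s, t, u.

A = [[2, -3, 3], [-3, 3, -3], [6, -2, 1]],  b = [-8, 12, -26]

(-4, 2, 2)

Forward elimination on [A|b]:
R2 <- R2 - (-3/2)*R1:  [    0  -3/2   3/2     0 ]
R3 <- R3 - (3)*R1:  [  0   7  -8  -2 ]
R3 <- R3 - (-14/3)*R2:  [  0   0  -1  -2 ]
Row echelon form:
[ 2    -3    3  |  -8 ]
[ 0  -3/2  3/2  |   0 ]
[ 0     0   -1  |  -2 ]
Back-substitution:
u = (-2) / -1 = 2
t = (0 - (3/2)*(2)) / (-3/2) = 2
s = (-8 - (-3)*(2) - (3)*(2)) / 2 = -4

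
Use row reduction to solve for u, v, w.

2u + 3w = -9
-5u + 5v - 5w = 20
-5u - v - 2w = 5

Forward elimination on [A|b]:
R2 <- R2 - (-5/2)*R1:  [    0     5   5/2  -5/2 ]
R3 <- R3 - (-5/2)*R1:  [     0     -1   11/2  -35/2 ]
R3 <- R3 - (-1/5)*R2:  [   0    0    6  -18 ]
Row echelon form:
[ 2  0    3  |    -9 ]
[ 0  5  5/2  |  -5/2 ]
[ 0  0    6  |   -18 ]
Back-substitution:
w = (-18) / 6 = -3
v = (-5/2 - (5/2)*(-3)) / 5 = 1
u = (-9 - (3)*(-3)) / 2 = 0

(0, 1, -3)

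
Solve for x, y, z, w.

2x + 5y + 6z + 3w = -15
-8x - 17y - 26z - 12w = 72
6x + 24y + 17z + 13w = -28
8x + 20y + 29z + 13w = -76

Forward elimination on [A|b]:
R2 <- R2 - (-4)*R1:  [  0   3  -2   0  12 ]
R3 <- R3 - (3)*R1:  [  0   9  -1   4  17 ]
R4 <- R4 - (4)*R1:  [   0    0    5    1  -16 ]
R3 <- R3 - (3)*R2:  [   0    0    5    4  -19 ]
R4 <- R4 - (1)*R3:  [  0   0   0  -3   3 ]
Row echelon form:
[ 2  5   6   3  |  -15 ]
[ 0  3  -2   0  |   12 ]
[ 0  0   5   4  |  -19 ]
[ 0  0   0  -3  |    3 ]
Back-substitution:
w = (3) / -3 = -1
z = (-19 - (4)*(-1)) / 5 = -3
y = (12 - (-2)*(-3)) / 3 = 2
x = (-15 - (5)*(2) - (6)*(-3) - (3)*(-1)) / 2 = -2

(-2, 2, -3, -1)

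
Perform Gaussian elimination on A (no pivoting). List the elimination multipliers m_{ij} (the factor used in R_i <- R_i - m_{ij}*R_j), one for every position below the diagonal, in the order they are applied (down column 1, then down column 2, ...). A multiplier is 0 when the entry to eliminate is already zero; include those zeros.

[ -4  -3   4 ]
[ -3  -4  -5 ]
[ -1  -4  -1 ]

Forward elimination:
R2 <- R2 - (3/4)*R1:  [    0  -7/4    -8 ]
R3 <- R3 - (1/4)*R1:  [     0  -13/4     -2 ]
R3 <- R3 - (13/7)*R2:  [    0     0  90/7 ]
Multipliers (in order of application): m_{21} = 3/4, m_{31} = 1/4, m_{32} = 13/7

multipliers: 3/4, 1/4, 13/7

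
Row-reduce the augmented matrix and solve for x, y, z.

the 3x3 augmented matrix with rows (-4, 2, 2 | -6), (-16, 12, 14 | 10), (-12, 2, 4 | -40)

Forward elimination on [A|b]:
R2 <- R2 - (4)*R1:  [  0   4   6  34 ]
R3 <- R3 - (3)*R1:  [   0   -4   -2  -22 ]
R3 <- R3 - (-1)*R2:  [  0   0   4  12 ]
Row echelon form:
[ -4  2  2  |  -6 ]
[  0  4  6  |  34 ]
[  0  0  4  |  12 ]
Back-substitution:
z = (12) / 4 = 3
y = (34 - (6)*(3)) / 4 = 4
x = (-6 - (2)*(4) - (2)*(3)) / -4 = 5

(5, 4, 3)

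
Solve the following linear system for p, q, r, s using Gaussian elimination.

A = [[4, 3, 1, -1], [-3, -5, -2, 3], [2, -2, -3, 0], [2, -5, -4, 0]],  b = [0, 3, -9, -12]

(0, 0, 3, 3)

Forward elimination on [A|b]:
R2 <- R2 - (-3/4)*R1:  [     0  -11/4   -5/4    9/4      3 ]
R3 <- R3 - (1/2)*R1:  [    0  -7/2  -7/2   1/2    -9 ]
R4 <- R4 - (1/2)*R1:  [     0  -13/2   -9/2    1/2    -12 ]
R3 <- R3 - (14/11)*R2:  [       0        0   -21/11   -26/11  -141/11 ]
R4 <- R4 - (26/11)*R2:  [       0        0   -17/11   -53/11  -210/11 ]
R4 <- R4 - (17/21)*R3:  [      0       0       0  -61/21   -61/7 ]
Row echelon form:
[ 4      3       1      -1  |        0 ]
[ 0  -11/4    -5/4     9/4  |        3 ]
[ 0      0  -21/11  -26/11  |  -141/11 ]
[ 0      0       0  -61/21  |    -61/7 ]
Back-substitution:
s = (-61/7) / (-61/21) = 3
r = (-141/11 - (-26/11)*(3)) / (-21/11) = 3
q = (3 - (-5/4)*(3) - (9/4)*(3)) / (-11/4) = 0
p = (0 - (3)*(0) - (1)*(3) - (-1)*(3)) / 4 = 0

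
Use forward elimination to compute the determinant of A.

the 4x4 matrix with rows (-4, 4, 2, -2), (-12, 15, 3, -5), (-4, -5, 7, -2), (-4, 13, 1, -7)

Forward elimination:
R2 <- R2 - (3)*R1:  [  0   3  -3   1 ]
R3 <- R3 - (1)*R1:  [  0  -9   5   0 ]
R4 <- R4 - (1)*R1:  [  0   9  -1  -5 ]
R3 <- R3 - (-3)*R2:  [  0   0  -4   3 ]
R4 <- R4 - (3)*R2:  [  0   0   8  -8 ]
R4 <- R4 - (-2)*R3:  [  0   0   0  -2 ]
Upper-triangular form:
[ -4  4   2  -2 ]
[  0  3  -3   1 ]
[  0  0  -4   3 ]
[  0  0   0  -2 ]
det(A) = (-1)^0 * (-4) * (3) * (-4) * (-2) = -96  (0 row swaps -> sign +1)

det(A) = -96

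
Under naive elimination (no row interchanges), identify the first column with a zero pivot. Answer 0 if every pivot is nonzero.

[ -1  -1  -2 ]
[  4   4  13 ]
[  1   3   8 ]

Naive forward elimination:
R2 <- R2 - (-4)*R1:  [ 0  0  5 ]
R3 <- R3 - (-1)*R1:  [ 0  2  6 ]
Matrix at this point:
[ -1  -1  -2 ]
[  0   0   5 ]
[  0   2   6 ]
Pivot entry (2,2) is zero but row 3 has 2 in column 2 -> naive elimination stops; a row interchange (e.g. R2 <-> R3) would be required here.

first zero-pivot column = 2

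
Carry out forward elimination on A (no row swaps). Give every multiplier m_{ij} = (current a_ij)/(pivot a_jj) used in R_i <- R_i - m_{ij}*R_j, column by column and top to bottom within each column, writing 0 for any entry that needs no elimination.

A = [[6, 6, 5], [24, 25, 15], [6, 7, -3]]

Forward elimination:
R2 <- R2 - (4)*R1:  [  0   1  -5 ]
R3 <- R3 - (1)*R1:  [  0   1  -8 ]
R3 <- R3 - (1)*R2:  [  0   0  -3 ]
Multipliers (in order of application): m_{21} = 4, m_{31} = 1, m_{32} = 1

multipliers: 4, 1, 1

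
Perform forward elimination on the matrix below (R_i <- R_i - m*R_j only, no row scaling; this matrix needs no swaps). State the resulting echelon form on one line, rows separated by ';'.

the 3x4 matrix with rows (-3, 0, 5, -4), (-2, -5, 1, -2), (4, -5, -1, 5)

Forward elimination:
R2 <- R2 - (2/3)*R1:  [    0    -5  -7/3   2/3 ]
R3 <- R3 - (-4/3)*R1:  [    0    -5  17/3  -1/3 ]
R3 <- R3 - (1)*R2:  [  0   0   8  -1 ]
Row echelon form:
[ -3   0     5   -4 ]
[  0  -5  -7/3  2/3 ]
[  0   0     8   -1 ]

REF = [-3 0 5 -4; 0 -5 -7/3 2/3; 0 0 8 -1]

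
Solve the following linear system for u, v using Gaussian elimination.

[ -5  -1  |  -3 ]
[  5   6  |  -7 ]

(1, -2)

Forward elimination on [A|b]:
R2 <- R2 - (-1)*R1:  [   0    5  -10 ]
Row echelon form:
[ -5  -1  |   -3 ]
[  0   5  |  -10 ]
Back-substitution:
v = (-10) / 5 = -2
u = (-3 - (-1)*(-2)) / -5 = 1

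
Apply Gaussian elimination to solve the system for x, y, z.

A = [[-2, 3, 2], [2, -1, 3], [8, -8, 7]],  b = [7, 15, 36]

(2, 1, 4)

Forward elimination on [A|b]:
R2 <- R2 - (-1)*R1:  [  0   2   5  22 ]
R3 <- R3 - (-4)*R1:  [  0   4  15  64 ]
R3 <- R3 - (2)*R2:  [  0   0   5  20 ]
Row echelon form:
[ -2  3  2  |   7 ]
[  0  2  5  |  22 ]
[  0  0  5  |  20 ]
Back-substitution:
z = (20) / 5 = 4
y = (22 - (5)*(4)) / 2 = 1
x = (7 - (3)*(1) - (2)*(4)) / -2 = 2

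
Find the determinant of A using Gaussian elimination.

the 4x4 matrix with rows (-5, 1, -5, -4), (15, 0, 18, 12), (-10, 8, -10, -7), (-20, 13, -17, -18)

Forward elimination:
R2 <- R2 - (-3)*R1:  [ 0  3  3  0 ]
R3 <- R3 - (2)*R1:  [ 0  6  0  1 ]
R4 <- R4 - (4)*R1:  [  0   9   3  -2 ]
R3 <- R3 - (2)*R2:  [  0   0  -6   1 ]
R4 <- R4 - (3)*R2:  [  0   0  -6  -2 ]
R4 <- R4 - (1)*R3:  [  0   0   0  -3 ]
Upper-triangular form:
[ -5  1  -5  -4 ]
[  0  3   3   0 ]
[  0  0  -6   1 ]
[  0  0   0  -3 ]
det(A) = (-1)^0 * (-5) * (3) * (-6) * (-3) = -270  (0 row swaps -> sign +1)

det(A) = -270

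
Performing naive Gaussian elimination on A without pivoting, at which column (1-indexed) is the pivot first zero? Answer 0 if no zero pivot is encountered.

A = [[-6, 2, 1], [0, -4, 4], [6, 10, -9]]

first zero-pivot column = 0

Naive forward elimination:
R3 <- R3 - (-1)*R1:  [  0  12  -8 ]
R3 <- R3 - (-3)*R2:  [ 0  0  4 ]
All pivots nonzero; naive elimination completes without hitting a zero pivot.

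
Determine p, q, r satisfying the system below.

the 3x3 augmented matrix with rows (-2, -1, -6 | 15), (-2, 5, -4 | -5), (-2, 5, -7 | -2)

Forward elimination on [A|b]:
R2 <- R2 - (1)*R1:  [   0    6    2  -20 ]
R3 <- R3 - (1)*R1:  [   0    6   -1  -17 ]
R3 <- R3 - (1)*R2:  [  0   0  -3   3 ]
Row echelon form:
[ -2  -1  -6  |   15 ]
[  0   6   2  |  -20 ]
[  0   0  -3  |    3 ]
Back-substitution:
r = (3) / -3 = -1
q = (-20 - (2)*(-1)) / 6 = -3
p = (15 - (-1)*(-3) - (-6)*(-1)) / -2 = -3

(-3, -3, -1)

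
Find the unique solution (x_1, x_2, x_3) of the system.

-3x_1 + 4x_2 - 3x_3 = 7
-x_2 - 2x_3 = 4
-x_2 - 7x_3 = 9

Forward elimination on [A|b]:
R3 <- R3 - (1)*R2:  [  0   0  -5   5 ]
Row echelon form:
[ -3   4  -3  |  7 ]
[  0  -1  -2  |  4 ]
[  0   0  -5  |  5 ]
Back-substitution:
x_3 = (5) / -5 = -1
x_2 = (4 - (-2)*(-1)) / -1 = -2
x_1 = (7 - (4)*(-2) - (-3)*(-1)) / -3 = -4

(-4, -2, -1)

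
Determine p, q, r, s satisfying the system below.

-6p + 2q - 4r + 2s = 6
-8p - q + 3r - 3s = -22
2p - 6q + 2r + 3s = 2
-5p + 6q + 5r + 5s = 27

Forward elimination on [A|b]:
R2 <- R2 - (4/3)*R1:  [     0  -11/3   25/3  -17/3    -30 ]
R3 <- R3 - (-1/3)*R1:  [     0  -16/3    2/3   11/3      4 ]
R4 <- R4 - (5/6)*R1:  [    0  13/3  25/3  10/3    22 ]
R3 <- R3 - (16/11)*R2:  [       0        0  -126/11   131/11   524/11 ]
R4 <- R4 - (-13/11)*R2:  [       0        0   200/11   -37/11  -148/11 ]
R4 <- R4 - (-100/63)*R3:  [       0        0        0   979/63  3916/63 ]
Row echelon form:
[ -6      2       -4       2  |        6 ]
[  0  -11/3     25/3   -17/3  |      -30 ]
[  0      0  -126/11  131/11  |   524/11 ]
[  0      0        0  979/63  |  3916/63 ]
Back-substitution:
s = (3916/63) / (979/63) = 4
r = (524/11 - (131/11)*(4)) / (-126/11) = 0
q = (-30 - (25/3)*(0) - (-17/3)*(4)) / (-11/3) = 2
p = (6 - (2)*(2) - (-4)*(0) - (2)*(4)) / -6 = 1

(1, 2, 0, 4)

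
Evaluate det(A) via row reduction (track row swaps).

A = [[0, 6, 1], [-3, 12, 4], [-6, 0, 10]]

Forward elimination:
R1 <-> R2   (pivot in column 1 was zero)
[ -3  12   4 ]
[  0   6   1 ]
[ -6   0  10 ]
R3 <- R3 - (2)*R1:  [   0  -24    2 ]
R3 <- R3 - (-4)*R2:  [ 0  0  6 ]
Upper-triangular form:
[ -3  12  4 ]
[  0   6  1 ]
[  0   0  6 ]
det(A) = (-1)^1 * (-3) * (6) * (6) = 108  (1 row swap -> sign -1)

det(A) = 108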